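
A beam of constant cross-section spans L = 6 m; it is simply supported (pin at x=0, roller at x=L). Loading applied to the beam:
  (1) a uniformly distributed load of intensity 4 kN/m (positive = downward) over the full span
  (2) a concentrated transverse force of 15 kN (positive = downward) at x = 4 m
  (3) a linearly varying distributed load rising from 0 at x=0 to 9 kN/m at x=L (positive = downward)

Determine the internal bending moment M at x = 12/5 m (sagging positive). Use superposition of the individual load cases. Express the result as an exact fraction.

Load 1 — uniform load w=4 kN/m over full span:
  M_1 = wx(L-x)/2 = 4·(12/5)·(6-(12/5))/2 = 432/25 kN·m
Load 2 — point force P=15 kN at a=4 m (b=L-a=2):
  M_2 = Pbx/L  [x≤a] = 15·2·(12/5)/6 = 12 kN·m
Load 3 — triangular load w₀=9 kN/m (0→w₀ over full span):
  M_3 = w₀Lx/6 - w₀x³/(6L) = 9·6·(12/5)/6 - 9·(12/5)³/(6·6) = 2268/125 kN·m
Superposition: M = Σ M_i = 5928/125 kN·m ≈ 47.424000 kN·m

M(12/5) = 5928/125 kN·m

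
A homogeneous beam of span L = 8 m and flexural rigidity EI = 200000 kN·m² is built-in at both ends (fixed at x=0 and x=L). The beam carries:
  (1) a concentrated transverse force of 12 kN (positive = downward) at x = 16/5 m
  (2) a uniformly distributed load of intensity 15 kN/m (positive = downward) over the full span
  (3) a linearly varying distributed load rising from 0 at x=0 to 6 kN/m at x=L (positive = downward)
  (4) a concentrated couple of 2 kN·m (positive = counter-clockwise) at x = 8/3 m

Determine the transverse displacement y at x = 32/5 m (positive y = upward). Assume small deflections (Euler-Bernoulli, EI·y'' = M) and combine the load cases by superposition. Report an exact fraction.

y(32/5) = -38893/87890625 m

Load 1 — point force P=12 kN at a=16/5 m (b=L-a=24/5):
  y_1 = -Pa²(L-x)²(3bL-(3b+a)(L-x))/(6L³EI)  [x>a] = -12·(16/5)²·(8-(32/5))²·(3·(24/5)·8-(3·(24/5)+(16/5))·(8-(32/5)))/(6·8³·200000) = -2176/48828125 m
Load 2 — uniform load w=15 kN/m over full span:
  y_2 = -wx²(L-x)²/(24EI) = -15·(32/5)²·(8-(32/5))²/(24·200000) = -128/390625 m
Load 3 — triangular load w₀=6 kN/m (0→w₀ over full span):
  y_3 = -w₀x²(L-x)²(x+2L)/(120LEI) = -6·(32/5)²·(8-(32/5))²·((32/5)+2·8)/(120·8·200000) = -3584/48828125 m
Load 4 — applied couple M₀=2 kN·m at a=8/3 m (b=L-a=16/3):
  y_4 = (R_Ax³/6 - M_Ax²/2 - M₀(x-a)²/2)/EI  [x>a] with R_A=1/3, M_A=0 = ((1/3)·(32/5)³/6 - 0·(32/5)²/2 - 2·((32/5)-(8/3))²/2)/200000 = 11/3515625 m
Superposition: y = Σ y_i = -38893/87890625 m ≈ -0.000443 m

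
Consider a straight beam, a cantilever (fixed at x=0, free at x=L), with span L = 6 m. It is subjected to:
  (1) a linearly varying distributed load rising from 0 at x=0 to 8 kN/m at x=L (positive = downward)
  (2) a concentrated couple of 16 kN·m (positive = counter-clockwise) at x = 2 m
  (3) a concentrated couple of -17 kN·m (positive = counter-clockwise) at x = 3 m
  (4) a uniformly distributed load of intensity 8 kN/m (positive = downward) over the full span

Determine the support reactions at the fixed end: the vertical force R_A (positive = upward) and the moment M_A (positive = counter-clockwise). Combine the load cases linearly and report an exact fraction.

Load 1 — triangular load w₀=8 kN/m (0→w₀ over full span):
  R_A = w₀L/2 = 8·6/2 = 24 kN
  M_A = w₀L²/3 = 8·6²/3 = 96 kN·m
Load 2 — applied couple M₀=16 kN·m at a=2 m (b=L-a=4):
  R_A = 0 kN
  M_A = -M₀ = -16 kN·m
Load 3 — applied couple M₀=-17 kN·m at a=3 m (b=L-a=3):
  R_A = 0 kN
  M_A = -M₀ = -(-17) = 17 kN·m
Load 4 — uniform load w=8 kN/m over full span:
  R_A = wL = 8·6 = 48 kN
  M_A = wL²/2 = 8·6²/2 = 144 kN·m
Superposition: R_A = 72 kN, M_A = 241 kN·m

R_A = 72 kN, M_A = 241 kN·m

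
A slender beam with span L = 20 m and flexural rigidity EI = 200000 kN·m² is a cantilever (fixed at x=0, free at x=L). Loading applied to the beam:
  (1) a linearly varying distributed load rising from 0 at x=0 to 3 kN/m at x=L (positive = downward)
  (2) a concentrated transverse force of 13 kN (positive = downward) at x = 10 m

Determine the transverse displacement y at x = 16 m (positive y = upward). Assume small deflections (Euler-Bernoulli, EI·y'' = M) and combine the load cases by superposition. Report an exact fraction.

y(16) = -754951/3750000 m

Load 1 — triangular load w₀=3 kN/m (0→w₀ over full span):
  y_1 = (w₀Lx³/12-w₀L²x²/6-w₀x⁵/(120L))/EI = (3·20·16³/12-3·20²·16²/6-3·16⁵/(120·20))/200000 = -12512/78125 m
Load 2 — point force P=13 kN at a=10 m (b=L-a=10):
  y_2 = -Pa²(3x-a)/(6EI)  [x>a] = -13·10²·(3·16-10)/(6·200000) = -247/6000 m
Superposition: y = Σ y_i = -754951/3750000 m ≈ -0.201320 m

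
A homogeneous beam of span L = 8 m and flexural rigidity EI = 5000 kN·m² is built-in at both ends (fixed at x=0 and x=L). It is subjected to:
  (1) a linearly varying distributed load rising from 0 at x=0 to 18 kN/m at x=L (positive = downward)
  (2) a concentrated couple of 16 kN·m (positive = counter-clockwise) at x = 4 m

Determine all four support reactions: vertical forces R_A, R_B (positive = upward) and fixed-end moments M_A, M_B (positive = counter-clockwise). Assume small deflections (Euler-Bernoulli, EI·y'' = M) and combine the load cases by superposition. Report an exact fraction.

R_A = 123/5 kN, M_A = 212/5 kN·m, R_B = 237/5 kN, M_B = -268/5 kN·m

Load 1 — triangular load w₀=18 kN/m (0→w₀ over full span):
  R_A = 3w₀L/20 = 3·18·8/20 = 108/5 kN
  M_A = w₀L²/30 = 18·8²/30 = 192/5 kN·m
  R_B = 7w₀L/20 = 7·18·8/20 = 252/5 kN
  M_B = -w₀L²/20 = -18·8²/20 = -288/5 kN·m
Load 2 — applied couple M₀=16 kN·m at a=4 m (b=L-a=4):
  R_A = 6M₀ab/L³ = 6·16·4·4/8³ = 3 kN
  M_A = M₀b(2a-b)/L² = 16·4·(2·4-4)/8² = 4 kN·m
  R_B = -6M₀ab/L³ = -6·16·4·4/8³ = -3 kN
  M_B = M₀a(2b-a)/L² = 16·4·(2·4-4)/8² = 4 kN·m
Superposition: R_A = 123/5 kN, M_A = 212/5 kN·m, R_B = 237/5 kN, M_B = -268/5 kN·m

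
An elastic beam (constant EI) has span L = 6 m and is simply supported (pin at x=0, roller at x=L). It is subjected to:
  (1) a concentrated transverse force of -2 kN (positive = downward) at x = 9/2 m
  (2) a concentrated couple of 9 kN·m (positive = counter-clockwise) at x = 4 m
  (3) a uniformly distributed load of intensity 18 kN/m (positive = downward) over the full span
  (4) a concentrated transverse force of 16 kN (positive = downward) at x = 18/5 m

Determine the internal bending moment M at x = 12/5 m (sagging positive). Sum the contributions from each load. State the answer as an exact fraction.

Load 1 — point force P=-2 kN at a=9/2 m (b=L-a=3/2):
  M_1 = Pbx/L  [x≤a] = (-2)·(3/2)·(12/5)/6 = -6/5 kN·m
Load 2 — applied couple M₀=9 kN·m at a=4 m (b=L-a=2):
  M_2 = M₀x/L  [x≤a] = 9·(12/5)/6 = 18/5 kN·m
Load 3 — uniform load w=18 kN/m over full span:
  M_3 = wx(L-x)/2 = 18·(12/5)·(6-(12/5))/2 = 1944/25 kN·m
Load 4 — point force P=16 kN at a=18/5 m (b=L-a=12/5):
  M_4 = Pbx/L  [x≤a] = 16·(12/5)·(12/5)/6 = 384/25 kN·m
Superposition: M = Σ M_i = 2388/25 kN·m ≈ 95.520000 kN·m

M(12/5) = 2388/25 kN·m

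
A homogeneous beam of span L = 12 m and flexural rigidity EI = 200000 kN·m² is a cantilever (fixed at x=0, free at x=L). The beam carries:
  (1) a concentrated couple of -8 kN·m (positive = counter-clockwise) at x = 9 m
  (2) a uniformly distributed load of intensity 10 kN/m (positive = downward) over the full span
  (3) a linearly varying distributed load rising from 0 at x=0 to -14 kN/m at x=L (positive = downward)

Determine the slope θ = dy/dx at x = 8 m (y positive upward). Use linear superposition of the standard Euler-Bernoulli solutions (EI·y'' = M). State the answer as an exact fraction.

Load 1 — applied couple M₀=-8 kN·m at a=9 m (b=L-a=3):
  θ_1 = M₀x/EI  [x≤a] = (-8)·8/200000 = -1/3125 rad
Load 2 — uniform load w=10 kN/m over full span:
  θ_2 = -wx(x²-3Lx+3L²)/(6EI) = -10·8·(8²-3·12·8+3·12²)/(6·200000) = -26/1875 rad
Load 3 — triangular load w₀=-14 kN/m (0→w₀ over full span):
  θ_3 = (w₀Lx²/4-w₀L²x/3-w₀x⁴/(24L))/EI = ((-14)·12·8²/4-(-14)·12²·8/3-(-14)·8⁴/(24·12))/200000 = 406/28125 rad
Superposition: θ = Σ θ_i = 7/28125 rad ≈ 0.000249 rad

θ(8) = 7/28125 rad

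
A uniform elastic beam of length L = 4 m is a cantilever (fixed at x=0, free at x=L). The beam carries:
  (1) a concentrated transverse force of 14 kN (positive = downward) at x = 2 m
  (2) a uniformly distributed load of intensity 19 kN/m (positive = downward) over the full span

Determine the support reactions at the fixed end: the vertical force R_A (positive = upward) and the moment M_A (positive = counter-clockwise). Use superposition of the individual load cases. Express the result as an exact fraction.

Load 1 — point force P=14 kN at a=2 m (b=L-a=2):
  R_A = P = 14 kN
  M_A = Pa = 14·2 = 28 kN·m
Load 2 — uniform load w=19 kN/m over full span:
  R_A = wL = 19·4 = 76 kN
  M_A = wL²/2 = 19·4²/2 = 152 kN·m
Superposition: R_A = 90 kN, M_A = 180 kN·m

R_A = 90 kN, M_A = 180 kN·m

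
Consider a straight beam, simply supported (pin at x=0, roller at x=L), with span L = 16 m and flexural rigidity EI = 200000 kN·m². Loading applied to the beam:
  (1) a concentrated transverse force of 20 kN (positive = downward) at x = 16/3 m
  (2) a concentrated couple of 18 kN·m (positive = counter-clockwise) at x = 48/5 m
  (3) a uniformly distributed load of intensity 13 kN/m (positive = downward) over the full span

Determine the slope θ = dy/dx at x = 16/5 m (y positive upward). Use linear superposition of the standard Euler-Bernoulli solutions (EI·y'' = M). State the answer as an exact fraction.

Load 1 — point force P=20 kN at a=16/3 m (b=L-a=32/3):
  θ_1 = -Pb(L²-b²-3x²)/(6LEI)  [x≤a] = -20·(32/3)·(16²-(32/3)²-3·(16/5)²)/(6·16·200000) = -1568/1265625 rad
Load 2 — applied couple M₀=18 kN·m at a=48/5 m (b=L-a=32/5):
  θ_2 = (M₀x²/(2L)+C₁)/EI  [x≤a] with C₁=M₀(3b²-L²)/(6L)=-624/25 = (18·(16/5)²/(2·16)+(-624/25))/200000 = -3/31250 rad
Load 3 — uniform load w=13 kN/m over full span:
  θ_3 = -w(L³-6Lx²+4x³)/(24EI) = -13·(16³-6·16·(16/5)²+4·(16/5)³)/(24·200000) = -3432/390625 rad
Superposition: θ = Σ θ_i = -640459/63281250 rad ≈ -0.010121 rad

θ(16/5) = -640459/63281250 rad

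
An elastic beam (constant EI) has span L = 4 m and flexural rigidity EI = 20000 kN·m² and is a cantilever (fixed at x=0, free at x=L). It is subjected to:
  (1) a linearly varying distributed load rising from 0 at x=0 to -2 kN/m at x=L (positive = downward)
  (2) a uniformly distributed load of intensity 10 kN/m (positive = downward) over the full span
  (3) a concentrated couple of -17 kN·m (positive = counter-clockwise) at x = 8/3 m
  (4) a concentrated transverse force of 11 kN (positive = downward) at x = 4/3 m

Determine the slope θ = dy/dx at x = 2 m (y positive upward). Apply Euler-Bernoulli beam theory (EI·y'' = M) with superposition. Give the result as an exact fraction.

Load 1 — triangular load w₀=-2 kN/m (0→w₀ over full span):
  θ_1 = (w₀Lx²/4-w₀L²x/3-w₀x⁴/(24L))/EI = ((-2)·4·2²/4-(-2)·4²·2/3-(-2)·2⁴/(24·4))/20000 = 41/60000 rad
Load 2 — uniform load w=10 kN/m over full span:
  θ_2 = -wx(x²-3Lx+3L²)/(6EI) = -10·2·(2²-3·4·2+3·4²)/(6·20000) = -7/1500 rad
Load 3 — applied couple M₀=-17 kN·m at a=8/3 m (b=L-a=4/3):
  θ_3 = M₀x/EI  [x≤a] = (-17)·2/20000 = -17/10000 rad
Load 4 — point force P=11 kN at a=4/3 m (b=L-a=8/3):
  θ_4 = -Pa²/(2EI)  [x>a] = -11·(4/3)²/(2·20000) = -11/22500 rad
Superposition: θ = Σ θ_i = -1111/180000 rad ≈ -0.006172 rad

θ(2) = -1111/180000 rad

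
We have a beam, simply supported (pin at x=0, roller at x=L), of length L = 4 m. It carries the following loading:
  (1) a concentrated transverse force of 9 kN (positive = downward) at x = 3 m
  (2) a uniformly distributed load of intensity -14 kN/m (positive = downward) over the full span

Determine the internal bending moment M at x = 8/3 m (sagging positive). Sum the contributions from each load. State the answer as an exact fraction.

M(8/3) = -170/9 kN·m

Load 1 — point force P=9 kN at a=3 m (b=L-a=1):
  M_1 = Pbx/L  [x≤a] = 9·1·(8/3)/4 = 6 kN·m
Load 2 — uniform load w=-14 kN/m over full span:
  M_2 = wx(L-x)/2 = (-14)·(8/3)·(4-(8/3))/2 = -224/9 kN·m
Superposition: M = Σ M_i = -170/9 kN·m ≈ -18.888889 kN·m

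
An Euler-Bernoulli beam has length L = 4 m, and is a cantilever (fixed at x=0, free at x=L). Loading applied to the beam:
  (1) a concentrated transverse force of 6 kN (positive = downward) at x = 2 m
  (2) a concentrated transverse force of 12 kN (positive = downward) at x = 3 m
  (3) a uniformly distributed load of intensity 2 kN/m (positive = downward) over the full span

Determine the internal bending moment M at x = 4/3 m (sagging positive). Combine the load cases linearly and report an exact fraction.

Load 1 — point force P=6 kN at a=2 m (b=L-a=2):
  M_1 = -P(a-x)  [x≤a] = -6·(2-(4/3)) = -4 kN·m
Load 2 — point force P=12 kN at a=3 m (b=L-a=1):
  M_2 = -P(a-x)  [x≤a] = -12·(3-(4/3)) = -20 kN·m
Load 3 — uniform load w=2 kN/m over full span:
  M_3 = -w(L-x)²/2 = -2·(4-(4/3))²/2 = -64/9 kN·m
Superposition: M = Σ M_i = -280/9 kN·m ≈ -31.111111 kN·m

M(4/3) = -280/9 kN·m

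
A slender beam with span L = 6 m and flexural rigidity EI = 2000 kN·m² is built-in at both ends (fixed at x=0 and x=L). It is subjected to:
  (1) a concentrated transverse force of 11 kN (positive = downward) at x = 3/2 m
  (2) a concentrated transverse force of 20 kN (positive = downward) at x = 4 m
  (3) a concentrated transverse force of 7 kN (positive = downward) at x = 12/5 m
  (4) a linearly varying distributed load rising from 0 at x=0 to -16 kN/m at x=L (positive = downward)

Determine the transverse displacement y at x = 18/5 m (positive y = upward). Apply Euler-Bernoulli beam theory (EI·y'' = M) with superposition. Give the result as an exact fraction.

y(18/5) = -142911/125000000 m

Load 1 — point force P=11 kN at a=3/2 m (b=L-a=9/2):
  y_1 = -Pa²(L-x)²(3bL-(3b+a)(L-x))/(6L³EI)  [x>a] = -11·(3/2)²·(6-(18/5))²·(3·(9/2)·6-(3·(9/2)+(3/2))·(6-(18/5)))/(6·6³·2000) = -99/40000 m
Load 2 — point force P=20 kN at a=4 m (b=L-a=2):
  y_2 = -Pb²x²(3aL-(3a+b)x)/(6L³EI)  [x≤a] = -20·2²·(18/5)²·(3·4·6-(3·4+2)·(18/5))/(6·6³·2000) = -27/3125 m
Load 3 — point force P=7 kN at a=12/5 m (b=L-a=18/5):
  y_3 = -Pa²(L-x)²(3bL-(3b+a)(L-x))/(6L³EI)  [x>a] = -7·(12/5)²·(6-(18/5))²·(3·(18/5)·6-(3·(18/5)+(12/5))·(6-(18/5)))/(6·6³·2000) = -5796/1953125 m
Load 4 — triangular load w₀=-16 kN/m (0→w₀ over full span):
  y_4 = -w₀x²(L-x)²(x+2L)/(120LEI) = -(-16)·(18/5)²·(6-(18/5))²·((18/5)+2·6)/(120·6·2000) = 25272/1953125 m
Superposition: y = Σ y_i = -142911/125000000 m ≈ -0.001143 m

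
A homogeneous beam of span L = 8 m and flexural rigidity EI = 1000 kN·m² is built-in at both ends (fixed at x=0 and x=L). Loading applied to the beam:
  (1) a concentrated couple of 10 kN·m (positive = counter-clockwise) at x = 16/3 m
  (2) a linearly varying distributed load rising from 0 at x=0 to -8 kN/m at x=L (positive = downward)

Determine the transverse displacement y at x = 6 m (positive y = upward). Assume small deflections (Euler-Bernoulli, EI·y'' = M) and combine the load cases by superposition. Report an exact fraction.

Load 1 — applied couple M₀=10 kN·m at a=16/3 m (b=L-a=8/3):
  y_1 = (R_Ax³/6 - M_Ax²/2 - M₀(x-a)²/2)/EI  [x>a] with R_A=5/3, M_A=10/3 = ((5/3)·6³/6 - (10/3)·6²/2 - 10·(6-(16/3))²/2)/1000 = -1/450 m
Load 2 — triangular load w₀=-8 kN/m (0→w₀ over full span):
  y_2 = -w₀x²(L-x)²(x+2L)/(120LEI) = -(-8)·6²·(8-6)²·(6+2·8)/(120·8·1000) = 33/1250 m
Superposition: y = Σ y_i = 136/5625 m ≈ 0.024178 m

y(6) = 136/5625 m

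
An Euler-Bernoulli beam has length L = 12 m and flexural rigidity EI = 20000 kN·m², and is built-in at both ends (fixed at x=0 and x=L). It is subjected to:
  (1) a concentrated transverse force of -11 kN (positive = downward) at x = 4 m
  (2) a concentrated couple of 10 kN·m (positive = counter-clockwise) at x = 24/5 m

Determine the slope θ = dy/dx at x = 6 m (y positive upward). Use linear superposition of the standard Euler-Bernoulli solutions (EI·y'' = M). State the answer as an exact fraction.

Load 1 — point force P=-11 kN at a=4 m (b=L-a=8):
  θ_1 = Pa²(L-x)(2bL-(3b+a)(L-x))/(2L³EI)  [x>a] = (-11)·4²·(12-6)·(2·8·12-(3·8+4)·(12-6))/(2·12³·20000) = -11/30000 rad
Load 2 — applied couple M₀=10 kN·m at a=24/5 m (b=L-a=36/5):
  θ_2 = (R_Ax²/2 - M_Ax - M₀(x-a))/EI  [x>a] with R_A=6/5, M_A=6/5 = ((6/5)·6²/2 - (6/5)·6 - 10·(6-(24/5)))/20000 = 3/25000 rad
Superposition: θ = Σ θ_i = -37/150000 rad ≈ -0.000247 rad

θ(6) = -37/150000 rad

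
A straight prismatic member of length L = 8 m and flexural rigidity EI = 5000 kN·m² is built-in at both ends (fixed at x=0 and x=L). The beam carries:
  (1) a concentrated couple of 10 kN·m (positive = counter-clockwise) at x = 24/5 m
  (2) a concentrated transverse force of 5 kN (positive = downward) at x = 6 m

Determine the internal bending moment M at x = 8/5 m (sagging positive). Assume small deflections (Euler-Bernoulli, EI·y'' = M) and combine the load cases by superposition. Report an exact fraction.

Load 1 — applied couple M₀=10 kN·m at a=24/5 m (b=L-a=16/5):
  M_1 = R_Ax - M_A  [x≤a] with R_A=9/5, M_A=16/5 = (9/5)·(8/5) - (16/5) = -8/25 kN·m
Load 2 — point force P=5 kN at a=6 m (b=L-a=2):
  M_2 = Pb²(3a+b)x/L³ - Pab²/L²  [x≤a] = 5·2²·(3·6+2)·(8/5)/8³ - 5·6·2²/8² = -5/8 kN·m
Superposition: M = Σ M_i = -189/200 kN·m ≈ -0.945000 kN·m

M(8/5) = -189/200 kN·m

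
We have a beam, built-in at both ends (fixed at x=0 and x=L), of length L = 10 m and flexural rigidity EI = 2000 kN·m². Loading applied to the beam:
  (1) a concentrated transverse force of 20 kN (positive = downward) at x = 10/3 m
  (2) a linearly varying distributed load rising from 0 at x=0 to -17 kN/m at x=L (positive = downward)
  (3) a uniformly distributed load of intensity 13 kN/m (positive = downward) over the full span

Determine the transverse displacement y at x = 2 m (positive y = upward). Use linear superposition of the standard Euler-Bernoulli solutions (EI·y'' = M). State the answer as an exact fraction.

y(2) = -12452/253125 m

Load 1 — point force P=20 kN at a=10/3 m (b=L-a=20/3):
  y_1 = -Pb²x²(3aL-(3a+b)x)/(6L³EI)  [x≤a] = -20·(20/3)²·2²·(3·(10/3)·10-(3·(10/3)+(20/3))·2)/(6·10³·2000) = -8/405 m
Load 2 — triangular load w₀=-17 kN/m (0→w₀ over full span):
  y_2 = -w₀x²(L-x)²(x+2L)/(120LEI) = -(-17)·2²·(10-2)²·(2+2·10)/(120·10·2000) = 374/9375 m
Load 3 — uniform load w=13 kN/m over full span:
  y_3 = -wx²(L-x)²/(24EI) = -13·2²·(10-2)²/(24·2000) = -26/375 m
Superposition: y = Σ y_i = -12452/253125 m ≈ -0.049193 m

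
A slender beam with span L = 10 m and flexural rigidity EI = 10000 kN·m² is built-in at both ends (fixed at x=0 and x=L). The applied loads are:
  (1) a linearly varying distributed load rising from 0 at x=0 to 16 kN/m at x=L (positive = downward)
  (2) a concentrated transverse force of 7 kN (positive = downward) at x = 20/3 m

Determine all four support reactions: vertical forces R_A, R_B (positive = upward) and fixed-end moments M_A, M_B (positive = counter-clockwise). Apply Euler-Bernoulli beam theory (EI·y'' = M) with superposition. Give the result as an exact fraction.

Load 1 — triangular load w₀=16 kN/m (0→w₀ over full span):
  R_A = 3w₀L/20 = 3·16·10/20 = 24 kN
  M_A = w₀L²/30 = 16·10²/30 = 160/3 kN·m
  R_B = 7w₀L/20 = 7·16·10/20 = 56 kN
  M_B = -w₀L²/20 = -16·10²/20 = -80 kN·m
Load 2 — point force P=7 kN at a=20/3 m (b=L-a=10/3):
  R_A = Pb²(3a+b)/L³ = 7·(10/3)²·(3·(20/3)+(10/3))/10³ = 49/27 kN
  M_A = Pab²/L² = 7·(20/3)·(10/3)²/10² = 140/27 kN·m
  R_B = Pa²(a+3b)/L³ = 7·(20/3)²·((20/3)+3·(10/3))/10³ = 140/27 kN
  M_B = -Pa²b/L² = -7·(20/3)²·(10/3)/10² = -280/27 kN·m
Superposition: R_A = 697/27 kN, M_A = 1580/27 kN·m, R_B = 1652/27 kN, M_B = -2440/27 kN·m

R_A = 697/27 kN, M_A = 1580/27 kN·m, R_B = 1652/27 kN, M_B = -2440/27 kN·m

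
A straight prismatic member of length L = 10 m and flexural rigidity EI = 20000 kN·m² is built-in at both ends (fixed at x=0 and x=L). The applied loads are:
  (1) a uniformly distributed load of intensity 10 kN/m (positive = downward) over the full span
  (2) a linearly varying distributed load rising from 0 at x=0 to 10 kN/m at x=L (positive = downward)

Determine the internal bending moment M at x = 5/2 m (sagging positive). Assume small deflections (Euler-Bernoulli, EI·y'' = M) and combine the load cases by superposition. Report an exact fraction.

Load 1 — uniform load w=10 kN/m over full span:
  M_1 = wLx/2 - wL²/12 - wx²/2 = 10·10·(5/2)/2 - 10·10²/12 - 10·(5/2)²/2 = 125/12 kN·m
Load 2 — triangular load w₀=10 kN/m (0→w₀ over full span):
  M_2 = 3w₀Lx/20 - w₀L²/30 - w₀x³/(6L) = 3·10·10·(5/2)/20 - 10·10²/30 - 10·(5/2)³/(6·10) = 25/16 kN·m
Superposition: M = Σ M_i = 575/48 kN·m ≈ 11.979167 kN·m

M(5/2) = 575/48 kN·m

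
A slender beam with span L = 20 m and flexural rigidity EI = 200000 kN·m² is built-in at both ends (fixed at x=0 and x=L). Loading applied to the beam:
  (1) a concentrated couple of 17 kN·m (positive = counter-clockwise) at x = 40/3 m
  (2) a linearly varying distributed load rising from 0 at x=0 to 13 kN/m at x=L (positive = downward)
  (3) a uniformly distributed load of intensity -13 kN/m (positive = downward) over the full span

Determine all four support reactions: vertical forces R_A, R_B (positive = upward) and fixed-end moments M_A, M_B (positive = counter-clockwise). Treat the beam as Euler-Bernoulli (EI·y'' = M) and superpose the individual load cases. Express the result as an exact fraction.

R_A = -1348/15 kN, M_A = -763/3 kN·m, R_B = -602/15 kN, M_B = 520/3 kN·m

Load 1 — applied couple M₀=17 kN·m at a=40/3 m (b=L-a=20/3):
  R_A = 6M₀ab/L³ = 6·17·(40/3)·(20/3)/20³ = 17/15 kN
  M_A = M₀b(2a-b)/L² = 17·(20/3)·(2·(40/3)-(20/3))/20² = 17/3 kN·m
  R_B = -6M₀ab/L³ = -6·17·(40/3)·(20/3)/20³ = -17/15 kN
  M_B = M₀a(2b-a)/L² = 17·(40/3)·(2·(20/3)-(40/3))/20² = 0 kN·m
Load 2 — triangular load w₀=13 kN/m (0→w₀ over full span):
  R_A = 3w₀L/20 = 3·13·20/20 = 39 kN
  M_A = w₀L²/30 = 13·20²/30 = 520/3 kN·m
  R_B = 7w₀L/20 = 7·13·20/20 = 91 kN
  M_B = -w₀L²/20 = -13·20²/20 = -260 kN·m
Load 3 — uniform load w=-13 kN/m over full span:
  R_A = wL/2 = (-13)·20/2 = -130 kN
  M_A = wL²/12 = (-13)·20²/12 = -1300/3 kN·m
  R_B = wL/2 = (-13)·20/2 = -130 kN
  M_B = -wL²/12 = -(-13)·20²/12 = 1300/3 kN·m
Superposition: R_A = -1348/15 kN, M_A = -763/3 kN·m, R_B = -602/15 kN, M_B = 520/3 kN·m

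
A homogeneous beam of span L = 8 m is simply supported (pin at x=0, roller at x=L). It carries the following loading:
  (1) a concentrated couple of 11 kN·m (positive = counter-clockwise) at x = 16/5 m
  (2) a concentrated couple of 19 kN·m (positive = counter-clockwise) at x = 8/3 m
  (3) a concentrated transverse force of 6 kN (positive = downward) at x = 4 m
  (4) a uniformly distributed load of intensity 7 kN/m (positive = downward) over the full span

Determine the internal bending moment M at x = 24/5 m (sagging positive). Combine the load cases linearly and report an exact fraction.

M(24/5) = 1284/25 kN·m

Load 1 — applied couple M₀=11 kN·m at a=16/5 m (b=L-a=24/5):
  M_1 = M₀x/L - M₀  [x>a] = 11·(24/5)/8 - 11 = -22/5 kN·m
Load 2 — applied couple M₀=19 kN·m at a=8/3 m (b=L-a=16/3):
  M_2 = M₀x/L - M₀  [x>a] = 19·(24/5)/8 - 19 = -38/5 kN·m
Load 3 — point force P=6 kN at a=4 m (b=L-a=4):
  M_3 = Pa(L-x)/L  [x>a] = 6·4·(8-(24/5))/8 = 48/5 kN·m
Load 4 — uniform load w=7 kN/m over full span:
  M_4 = wx(L-x)/2 = 7·(24/5)·(8-(24/5))/2 = 1344/25 kN·m
Superposition: M = Σ M_i = 1284/25 kN·m ≈ 51.360000 kN·m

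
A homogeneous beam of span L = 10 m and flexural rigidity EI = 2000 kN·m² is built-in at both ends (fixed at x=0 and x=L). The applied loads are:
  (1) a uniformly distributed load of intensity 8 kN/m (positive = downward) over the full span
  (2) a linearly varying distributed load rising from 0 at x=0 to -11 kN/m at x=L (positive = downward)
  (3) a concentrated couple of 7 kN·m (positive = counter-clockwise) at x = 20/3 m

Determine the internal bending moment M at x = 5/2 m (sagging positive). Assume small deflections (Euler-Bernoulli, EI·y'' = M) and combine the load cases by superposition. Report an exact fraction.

Load 1 — uniform load w=8 kN/m over full span:
  M_1 = wLx/2 - wL²/12 - wx²/2 = 8·10·(5/2)/2 - 8·10²/12 - 8·(5/2)²/2 = 25/3 kN·m
Load 2 — triangular load w₀=-11 kN/m (0→w₀ over full span):
  M_2 = 3w₀Lx/20 - w₀L²/30 - w₀x³/(6L) = 3·(-11)·10·(5/2)/20 - (-11)·10²/30 - (-11)·(5/2)³/(6·10) = -55/32 kN·m
Load 3 — applied couple M₀=7 kN·m at a=20/3 m (b=L-a=10/3):
  M_3 = R_Ax - M_A  [x≤a] with R_A=14/15, M_A=7/3 = (14/15)·(5/2) - (7/3) = 0 kN·m
Superposition: M = Σ M_i = 635/96 kN·m ≈ 6.614583 kN·m

M(5/2) = 635/96 kN·m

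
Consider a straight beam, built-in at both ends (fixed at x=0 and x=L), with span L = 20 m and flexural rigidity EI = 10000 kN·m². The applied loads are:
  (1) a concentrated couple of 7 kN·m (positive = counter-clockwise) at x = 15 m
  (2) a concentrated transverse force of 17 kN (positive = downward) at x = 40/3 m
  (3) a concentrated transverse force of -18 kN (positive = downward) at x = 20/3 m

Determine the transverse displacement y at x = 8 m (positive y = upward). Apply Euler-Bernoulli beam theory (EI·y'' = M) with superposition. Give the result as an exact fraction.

y(8) = 22229/2025000 m

Load 1 — applied couple M₀=7 kN·m at a=15 m (b=L-a=5):
  y_1 = (R_Ax³/6 - M_Ax²/2)/EI  [x≤a] with R_A=63/160, M_A=35/16 = ((63/160)·8³/6 - (35/16)·8²/2)/10000 = -91/25000 m
Load 2 — point force P=17 kN at a=40/3 m (b=L-a=20/3):
  y_2 = -Pb²x²(3aL-(3a+b)x)/(6L³EI)  [x≤a] = -17·(20/3)²·8²·(3·(40/3)·20-(3·(40/3)+(20/3))·8)/(6·20³·10000) = -2176/50625 m
Load 3 — point force P=-18 kN at a=20/3 m (b=L-a=40/3):
  y_3 = -Pa²(L-x)²(3bL-(3b+a)(L-x))/(6L³EI)  [x>a] = -(-18)·(20/3)²·(20-8)²·(3·(40/3)·20-(3·(40/3)+(20/3))·(20-8))/(6·20³·10000) = 36/625 m
Superposition: y = Σ y_i = 22229/2025000 m ≈ 0.010977 m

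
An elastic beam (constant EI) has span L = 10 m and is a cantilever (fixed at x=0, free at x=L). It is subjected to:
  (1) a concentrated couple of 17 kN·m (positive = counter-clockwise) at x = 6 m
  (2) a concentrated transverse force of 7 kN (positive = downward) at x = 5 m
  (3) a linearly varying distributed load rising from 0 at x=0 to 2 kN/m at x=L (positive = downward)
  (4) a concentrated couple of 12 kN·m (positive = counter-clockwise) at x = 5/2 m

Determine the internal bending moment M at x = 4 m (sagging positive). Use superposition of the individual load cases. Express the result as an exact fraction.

M(4) = -94/5 kN·m

Load 1 — applied couple M₀=17 kN·m at a=6 m (b=L-a=4):
  M_1 = M₀  [x≤a] = 17 = 17 kN·m
Load 2 — point force P=7 kN at a=5 m (b=L-a=5):
  M_2 = -P(a-x)  [x≤a] = -7·(5-4) = -7 kN·m
Load 3 — triangular load w₀=2 kN/m (0→w₀ over full span):
  M_3 = w₀Lx/2 - w₀L²/3 - w₀x³/(6L) = 2·10·4/2 - 2·10²/3 - 2·4³/(6·10) = -144/5 kN·m
Load 4 — applied couple M₀=12 kN·m at a=5/2 m (b=L-a=15/2):
  M_4 = 0  [x>a] = 0 kN·m
Superposition: M = Σ M_i = -94/5 kN·m ≈ -18.800000 kN·m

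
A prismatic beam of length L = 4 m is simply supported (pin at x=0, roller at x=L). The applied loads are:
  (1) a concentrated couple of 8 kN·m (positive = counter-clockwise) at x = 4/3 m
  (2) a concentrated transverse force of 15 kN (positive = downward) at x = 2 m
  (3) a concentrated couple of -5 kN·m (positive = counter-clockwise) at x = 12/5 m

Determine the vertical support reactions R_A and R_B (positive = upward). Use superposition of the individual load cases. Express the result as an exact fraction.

R_A = 33/4 kN, R_B = 27/4 kN

Load 1 — applied couple M₀=8 kN·m at a=4/3 m (b=L-a=8/3):
  R_A = M₀/L = 8/4 = 2 kN
  R_B = -M₀/L = -8/4 = -2 kN
Load 2 — point force P=15 kN at a=2 m (b=L-a=2):
  R_A = Pb/L = 15·2/4 = 15/2 kN
  R_B = Pa/L = 15·2/4 = 15/2 kN
Load 3 — applied couple M₀=-5 kN·m at a=12/5 m (b=L-a=8/5):
  R_A = M₀/L = (-5)/4 = -5/4 kN
  R_B = -M₀/L = -(-5)/4 = 5/4 kN
Superposition: R_A = 33/4 kN, R_B = 27/4 kN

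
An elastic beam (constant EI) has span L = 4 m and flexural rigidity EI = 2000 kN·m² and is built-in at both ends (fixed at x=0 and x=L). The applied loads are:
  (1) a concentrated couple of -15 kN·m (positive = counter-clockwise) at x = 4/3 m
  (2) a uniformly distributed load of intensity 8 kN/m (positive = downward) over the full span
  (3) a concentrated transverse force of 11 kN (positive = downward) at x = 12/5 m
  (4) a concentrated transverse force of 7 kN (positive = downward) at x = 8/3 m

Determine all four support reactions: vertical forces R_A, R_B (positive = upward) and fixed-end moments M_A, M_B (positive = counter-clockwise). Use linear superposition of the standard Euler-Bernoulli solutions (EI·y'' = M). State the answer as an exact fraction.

R_A = 56318/3375 kN, M_A = 57256/3375 kN·m, R_B = 112432/3375 kN, M_B = -88259/3375 kN·m

Load 1 — applied couple M₀=-15 kN·m at a=4/3 m (b=L-a=8/3):
  R_A = 6M₀ab/L³ = 6·(-15)·(4/3)·(8/3)/4³ = -5 kN
  M_A = M₀b(2a-b)/L² = (-15)·(8/3)·(2·(4/3)-(8/3))/4² = 0 kN·m
  R_B = -6M₀ab/L³ = -6·(-15)·(4/3)·(8/3)/4³ = 5 kN
  M_B = M₀a(2b-a)/L² = (-15)·(4/3)·(2·(8/3)-(4/3))/4² = -5 kN·m
Load 2 — uniform load w=8 kN/m over full span:
  R_A = wL/2 = 8·4/2 = 16 kN
  M_A = wL²/12 = 8·4²/12 = 32/3 kN·m
  R_B = wL/2 = 8·4/2 = 16 kN
  M_B = -wL²/12 = -8·4²/12 = -32/3 kN·m
Load 3 — point force P=11 kN at a=12/5 m (b=L-a=8/5):
  R_A = Pb²(3a+b)/L³ = 11·(8/5)²·(3·(12/5)+(8/5))/4³ = 484/125 kN
  M_A = Pab²/L² = 11·(12/5)·(8/5)²/4² = 528/125 kN·m
  R_B = Pa²(a+3b)/L³ = 11·(12/5)²·((12/5)+3·(8/5))/4³ = 891/125 kN
  M_B = -Pa²b/L² = -11·(12/5)²·(8/5)/4² = -792/125 kN·m
Load 4 — point force P=7 kN at a=8/3 m (b=L-a=4/3):
  R_A = Pb²(3a+b)/L³ = 7·(4/3)²·(3·(8/3)+(4/3))/4³ = 49/27 kN
  M_A = Pab²/L² = 7·(8/3)·(4/3)²/4² = 56/27 kN·m
  R_B = Pa²(a+3b)/L³ = 7·(8/3)²·((8/3)+3·(4/3))/4³ = 140/27 kN
  M_B = -Pa²b/L² = -7·(8/3)²·(4/3)/4² = -112/27 kN·m
Superposition: R_A = 56318/3375 kN, M_A = 57256/3375 kN·m, R_B = 112432/3375 kN, M_B = -88259/3375 kN·m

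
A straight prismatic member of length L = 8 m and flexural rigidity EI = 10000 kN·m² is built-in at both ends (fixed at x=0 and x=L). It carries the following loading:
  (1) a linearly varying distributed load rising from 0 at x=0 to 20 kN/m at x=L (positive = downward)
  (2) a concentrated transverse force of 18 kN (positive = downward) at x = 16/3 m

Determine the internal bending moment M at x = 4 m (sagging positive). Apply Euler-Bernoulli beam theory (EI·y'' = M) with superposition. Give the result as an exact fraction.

M(4) = 104/3 kN·m

Load 1 — triangular load w₀=20 kN/m (0→w₀ over full span):
  M_1 = 3w₀Lx/20 - w₀L²/30 - w₀x³/(6L) = 3·20·8·4/20 - 20·8²/30 - 20·4³/(6·8) = 80/3 kN·m
Load 2 — point force P=18 kN at a=16/3 m (b=L-a=8/3):
  M_2 = Pb²(3a+b)x/L³ - Pab²/L²  [x≤a] = 18·(8/3)²·(3·(16/3)+(8/3))·4/8³ - 18·(16/3)·(8/3)²/8² = 8 kN·m
Superposition: M = Σ M_i = 104/3 kN·m ≈ 34.666667 kN·m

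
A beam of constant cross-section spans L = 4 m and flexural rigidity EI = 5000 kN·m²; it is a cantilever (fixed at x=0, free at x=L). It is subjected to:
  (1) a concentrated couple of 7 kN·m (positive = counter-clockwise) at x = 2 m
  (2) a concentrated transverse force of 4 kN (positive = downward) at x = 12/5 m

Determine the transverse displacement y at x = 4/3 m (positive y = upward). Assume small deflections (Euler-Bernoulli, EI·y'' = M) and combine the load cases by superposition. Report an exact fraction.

Load 1 — applied couple M₀=7 kN·m at a=2 m (b=L-a=2):
  y_1 = M₀x²/(2EI)  [x≤a] = 7·(4/3)²/(2·5000) = 7/5625 m
Load 2 — point force P=4 kN at a=12/5 m (b=L-a=8/5):
  y_2 = -Px²(3a-x)/(6EI)  [x≤a] = -4·(4/3)²·(3·(12/5)-(4/3))/(6·5000) = -352/253125 m
Superposition: y = Σ y_i = -37/253125 m ≈ -0.000146 m

y(4/3) = -37/253125 m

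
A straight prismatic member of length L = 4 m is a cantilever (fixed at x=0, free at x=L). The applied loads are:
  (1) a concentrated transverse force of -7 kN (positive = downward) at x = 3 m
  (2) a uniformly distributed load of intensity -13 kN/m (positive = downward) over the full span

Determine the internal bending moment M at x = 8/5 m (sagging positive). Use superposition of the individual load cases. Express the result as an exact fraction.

Load 1 — point force P=-7 kN at a=3 m (b=L-a=1):
  M_1 = -P(a-x)  [x≤a] = -(-7)·(3-(8/5)) = 49/5 kN·m
Load 2 — uniform load w=-13 kN/m over full span:
  M_2 = -w(L-x)²/2 = -(-13)·(4-(8/5))²/2 = 936/25 kN·m
Superposition: M = Σ M_i = 1181/25 kN·m ≈ 47.240000 kN·m

M(8/5) = 1181/25 kN·m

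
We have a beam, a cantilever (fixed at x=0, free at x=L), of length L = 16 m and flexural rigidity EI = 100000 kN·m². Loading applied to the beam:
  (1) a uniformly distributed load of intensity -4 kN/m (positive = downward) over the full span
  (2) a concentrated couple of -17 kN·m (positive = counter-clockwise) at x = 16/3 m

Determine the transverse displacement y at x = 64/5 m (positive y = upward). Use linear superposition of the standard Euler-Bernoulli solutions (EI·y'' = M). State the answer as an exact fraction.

y(64/5) = 4065572/17578125 m

Load 1 — uniform load w=-4 kN/m over full span:
  y_1 = -wx²(x²-4Lx+6L²)/(24EI) = -(-4)·(64/5)²·((64/5)²-4·16·(64/5)+6·16²)/(24·100000) = 1409024/5859375 m
Load 2 — applied couple M₀=-17 kN·m at a=16/3 m (b=L-a=32/3):
  y_2 = M₀a(2x-a)/(2EI)  [x>a] = (-17)·(16/3)·(2·(64/5)-(16/3))/(2·100000) = -1292/140625 m
Superposition: y = Σ y_i = 4065572/17578125 m ≈ 0.231286 m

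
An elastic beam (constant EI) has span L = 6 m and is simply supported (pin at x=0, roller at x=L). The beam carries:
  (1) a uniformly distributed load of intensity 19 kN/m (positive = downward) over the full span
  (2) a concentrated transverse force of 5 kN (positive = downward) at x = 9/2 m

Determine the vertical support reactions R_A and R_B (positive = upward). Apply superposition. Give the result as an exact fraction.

R_A = 233/4 kN, R_B = 243/4 kN

Load 1 — uniform load w=19 kN/m over full span:
  R_A = wL/2 = 19·6/2 = 57 kN
  R_B = wL/2 = 19·6/2 = 57 kN
Load 2 — point force P=5 kN at a=9/2 m (b=L-a=3/2):
  R_A = Pb/L = 5·(3/2)/6 = 5/4 kN
  R_B = Pa/L = 5·(9/2)/6 = 15/4 kN
Superposition: R_A = 233/4 kN, R_B = 243/4 kN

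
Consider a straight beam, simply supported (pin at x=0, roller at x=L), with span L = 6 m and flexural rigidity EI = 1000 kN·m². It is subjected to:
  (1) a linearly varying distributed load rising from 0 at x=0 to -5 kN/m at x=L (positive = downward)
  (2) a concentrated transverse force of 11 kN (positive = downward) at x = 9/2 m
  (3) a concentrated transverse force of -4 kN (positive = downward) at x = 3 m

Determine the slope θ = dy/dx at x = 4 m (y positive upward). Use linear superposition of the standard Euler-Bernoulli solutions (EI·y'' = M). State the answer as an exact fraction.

Load 1 — triangular load w₀=-5 kN/m (0→w₀ over full span):
  θ_1 = -w₀(7L⁴-30L²x²+15x⁴)/(360LEI) = -(-5)·(7·6⁴-30·6²·4²+15·4⁴)/(360·6·1000) = -91/9000 rad
Load 2 — point force P=11 kN at a=9/2 m (b=L-a=3/2):
  θ_2 = -Pb(L²-b²-3x²)/(6LEI)  [x≤a] = -11·(3/2)·(6²-(3/2)²-3·4²)/(6·6·1000) = 209/32000 rad
Load 3 — point force P=-4 kN at a=3 m (b=L-a=3):
  θ_3 = -Pa(2L²-6Lx+3x²+a²)/(6LEI)  [x>a] = -(-4)·3·(2·6²-6·6·4+3·4²+3²)/(6·6·1000) = -1/200 rad
Superposition: θ = Σ θ_i = -2471/288000 rad ≈ -0.008580 rad

θ(4) = -2471/288000 rad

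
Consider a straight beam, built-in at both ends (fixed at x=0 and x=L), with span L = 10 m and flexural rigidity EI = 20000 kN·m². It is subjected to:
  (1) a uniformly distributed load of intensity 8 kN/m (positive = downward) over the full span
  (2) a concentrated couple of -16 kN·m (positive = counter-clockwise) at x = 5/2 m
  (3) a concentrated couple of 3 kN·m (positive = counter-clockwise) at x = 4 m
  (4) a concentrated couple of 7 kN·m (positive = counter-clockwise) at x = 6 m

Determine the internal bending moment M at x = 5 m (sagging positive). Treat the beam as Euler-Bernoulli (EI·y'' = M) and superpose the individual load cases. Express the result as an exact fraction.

M(5) = 584/15 kN·m

Load 1 — uniform load w=8 kN/m over full span:
  M_1 = wLx/2 - wL²/12 - wx²/2 = 8·10·5/2 - 8·10²/12 - 8·5²/2 = 100/3 kN·m
Load 2 — applied couple M₀=-16 kN·m at a=5/2 m (b=L-a=15/2):
  M_2 = R_Ax - M_A - M₀  [x>a] with R_A=-9/5, M_A=3 = (-9/5)·5 - 3 - (-16) = 4 kN·m
Load 3 — applied couple M₀=3 kN·m at a=4 m (b=L-a=6):
  M_3 = R_Ax - M_A - M₀  [x>a] with R_A=54/125, M_A=9/25 = (54/125)·5 - (9/25) - 3 = -6/5 kN·m
Load 4 — applied couple M₀=7 kN·m at a=6 m (b=L-a=4):
  M_4 = R_Ax - M_A  [x≤a] with R_A=126/125, M_A=56/25 = (126/125)·5 - (56/25) = 14/5 kN·m
Superposition: M = Σ M_i = 584/15 kN·m ≈ 38.933333 kN·m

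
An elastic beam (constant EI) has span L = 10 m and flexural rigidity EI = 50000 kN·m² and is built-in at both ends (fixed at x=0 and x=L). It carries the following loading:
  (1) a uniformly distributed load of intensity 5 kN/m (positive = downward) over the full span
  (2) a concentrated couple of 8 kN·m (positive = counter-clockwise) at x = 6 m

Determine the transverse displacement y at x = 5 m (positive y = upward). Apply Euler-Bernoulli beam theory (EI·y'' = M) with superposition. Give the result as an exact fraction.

y(5) = -3317/1200000 m

Load 1 — uniform load w=5 kN/m over full span:
  y_1 = -wx²(L-x)²/(24EI) = -5·5²·(10-5)²/(24·50000) = -1/384 m
Load 2 — applied couple M₀=8 kN·m at a=6 m (b=L-a=4):
  y_2 = (R_Ax³/6 - M_Ax²/2)/EI  [x≤a] with R_A=144/125, M_A=64/25 = ((144/125)·5³/6 - (64/25)·5²/2)/50000 = -1/6250 m
Superposition: y = Σ y_i = -3317/1200000 m ≈ -0.002764 m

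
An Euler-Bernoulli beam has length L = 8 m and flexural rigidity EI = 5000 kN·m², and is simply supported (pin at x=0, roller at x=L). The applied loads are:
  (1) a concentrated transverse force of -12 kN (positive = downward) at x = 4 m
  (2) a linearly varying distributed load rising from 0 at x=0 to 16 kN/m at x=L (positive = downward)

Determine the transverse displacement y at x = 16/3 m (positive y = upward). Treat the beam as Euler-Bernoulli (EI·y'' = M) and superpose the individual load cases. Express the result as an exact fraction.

y(16/3) = -4976/91125 m

Load 1 — point force P=-12 kN at a=4 m (b=L-a=4):
  y_1 = -Pa(L-x)(2Lx-a²-x²)/(6LEI)  [x>a] = -(-12)·4·(8-(16/3))·(2·8·(16/3)-4²-(16/3)²)/(6·8·5000) = 368/16875 m
Load 2 — triangular load w₀=16 kN/m (0→w₀ over full span):
  y_2 = -w₀x(7L⁴-10L²x²+3x⁴)/(360LEI) = -16·(16/3)·(7·8⁴-10·8²·(16/3)²+3·(16/3)⁴)/(360·8·5000) = -34816/455625 m
Superposition: y = Σ y_i = -4976/91125 m ≈ -0.054606 m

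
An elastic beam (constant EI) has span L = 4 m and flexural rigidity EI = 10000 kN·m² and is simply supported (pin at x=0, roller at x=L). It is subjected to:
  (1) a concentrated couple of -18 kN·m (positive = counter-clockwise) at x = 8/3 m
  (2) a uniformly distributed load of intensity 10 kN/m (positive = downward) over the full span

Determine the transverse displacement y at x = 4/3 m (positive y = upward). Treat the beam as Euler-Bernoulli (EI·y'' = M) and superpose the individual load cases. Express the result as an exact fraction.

y(4/3) = -61/30375 m

Load 1 — applied couple M₀=-18 kN·m at a=8/3 m (b=L-a=4/3):
  y_1 = (M₀x³/(6L)+C₁x)/EI  [x≤a] with C₁=M₀(3b²-L²)/(6L)=8 = ((-18)·(4/3)³/(6·4)+8·(4/3))/10000 = 1/1125 m
Load 2 — uniform load w=10 kN/m over full span:
  y_2 = -wx(L³-2Lx²+x³)/(24EI) = -10·(4/3)·(4³-2·4·(4/3)²+(4/3)³)/(24·10000) = -88/30375 m
Superposition: y = Σ y_i = -61/30375 m ≈ -0.002008 m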